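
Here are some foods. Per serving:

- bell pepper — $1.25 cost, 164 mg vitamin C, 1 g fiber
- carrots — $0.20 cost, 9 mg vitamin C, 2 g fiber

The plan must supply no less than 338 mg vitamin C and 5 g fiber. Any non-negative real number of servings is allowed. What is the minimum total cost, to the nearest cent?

Two binding constraints pin down two serving amounts, so the optimal mix uses at most two foods. The candidates are each food alone (scaled to the tighter of vitamin C/fiber) and each pair with both constraints tight.
bell pepper only: max(338/164, 5/1) = 5 servings → $6.25.
carrots only: max(338/9, 5/2) = 37.56 servings → $7.51.
bell pepper + carrots with both tight: 1.978 servings and 1.511 servings → $2.77.
The minimum over all feasible corners is $2.77.

$2.77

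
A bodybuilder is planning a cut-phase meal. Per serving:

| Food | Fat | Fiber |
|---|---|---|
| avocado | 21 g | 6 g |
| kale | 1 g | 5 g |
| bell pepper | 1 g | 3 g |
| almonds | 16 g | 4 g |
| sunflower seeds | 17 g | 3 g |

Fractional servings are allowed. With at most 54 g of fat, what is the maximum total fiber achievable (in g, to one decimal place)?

270.0 g

Fiber per g fat: kale 5, bell pepper 3, avocado 0.2857, almonds 0.25, sunflower seeds 0.1765.
With no serving limits, spend the whole fat allowance on kale: 54 g / 1 g × 5 g = 270.0 g.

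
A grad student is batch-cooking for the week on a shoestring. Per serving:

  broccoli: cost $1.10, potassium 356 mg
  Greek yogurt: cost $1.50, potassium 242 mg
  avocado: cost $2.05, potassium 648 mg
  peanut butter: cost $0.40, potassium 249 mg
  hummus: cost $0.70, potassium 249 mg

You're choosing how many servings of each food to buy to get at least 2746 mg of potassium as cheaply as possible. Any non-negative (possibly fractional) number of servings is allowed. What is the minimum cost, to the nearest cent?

$4.41

Cost per mg of potassium: peanut butter $0.0016, hummus $0.0028, broccoli $0.0031, avocado $0.0032, Greek yogurt $0.0062.
With no serving limits, use only peanut butter: 2746 mg / 249 mg = 11.03 servings × $0.40 = $4.41.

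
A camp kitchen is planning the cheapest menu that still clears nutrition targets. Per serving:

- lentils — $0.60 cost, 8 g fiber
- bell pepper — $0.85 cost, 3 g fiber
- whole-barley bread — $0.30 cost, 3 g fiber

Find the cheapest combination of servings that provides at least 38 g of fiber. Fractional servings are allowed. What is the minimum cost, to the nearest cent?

Cost per g of fiber: lentils $0.0750, whole-barley bread $0.1000, bell pepper $0.2833.
With no serving limits, use only lentils: 38 g / 8 g = 4.75 servings × $0.60 = $2.85.

$2.85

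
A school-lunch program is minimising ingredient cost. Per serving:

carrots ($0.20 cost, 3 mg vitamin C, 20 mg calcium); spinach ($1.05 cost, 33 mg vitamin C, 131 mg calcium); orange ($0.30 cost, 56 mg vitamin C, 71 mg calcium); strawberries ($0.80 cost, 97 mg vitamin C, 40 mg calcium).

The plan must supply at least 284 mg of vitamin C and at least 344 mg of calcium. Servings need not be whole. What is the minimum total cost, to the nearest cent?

Minimising a linear cost over {vitamin C ≥ 284, calcium ≥ 344, servings ≥ 0} — the optimum is at a vertex, using one or two foods.
carrots only: max(284/3, 344/20) = 94.67 servings → $18.93.
spinach only: max(284/33, 344/131) = 8.606 servings → $9.04.
orange only: max(284/56, 344/71) = 5.071 servings → $1.52.
strawberries only: max(284/97, 344/40) = 8.6 servings → $6.88.
carrots + spinach: intersection lies outside the first quadrant.
carrots + orange with both targets exact would need a negative amount; discard.
carrots + strawberries with both tight: 12.09 servings and 2.554 servings → $4.46.
spinach + orange with both targets exact would need a negative amount; discard.
spinach + strawberries with both tight: 1.933 servings and 2.27 servings → $3.85.
orange + strawberries with both tight: 4.736 servings and 0.1937 servings → $1.58.
Cheapest feasible corner: $1.52.

$1.52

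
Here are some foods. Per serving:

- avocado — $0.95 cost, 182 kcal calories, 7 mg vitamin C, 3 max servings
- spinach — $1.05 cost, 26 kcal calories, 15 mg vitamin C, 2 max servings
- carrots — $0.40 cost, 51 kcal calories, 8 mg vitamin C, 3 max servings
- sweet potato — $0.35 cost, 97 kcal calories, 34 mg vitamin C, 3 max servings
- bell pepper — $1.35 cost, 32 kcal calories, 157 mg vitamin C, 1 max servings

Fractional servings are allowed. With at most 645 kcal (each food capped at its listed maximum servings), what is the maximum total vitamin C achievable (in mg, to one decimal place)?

Vitamin C per kcal: bell pepper 4.906, spinach 0.5769, sweet potato 0.3505, carrots 0.1569, avocado 0.03846.
Take 1 serving of bell pepper: uses 32 kcal, +157.0 mg vitamin C (running total 157.0 mg).
Take 2 servings of spinach: uses 52 kcal, +30.0 mg vitamin C (running total 187.0 mg).
Take 3 servings of sweet potato: uses 291 kcal, +102.0 mg vitamin C (running total 289.0 mg).
Take 3 servings of carrots: uses 153 kcal, +24.0 mg vitamin C (running total 313.0 mg).
Take 0.6429 servings of avocado: uses 117 kcal, +4.5 mg vitamin C (running total 317.5 mg).
Greedy by best ratio exhausts the calories allowance optimally: 317.5 mg.

317.5 mg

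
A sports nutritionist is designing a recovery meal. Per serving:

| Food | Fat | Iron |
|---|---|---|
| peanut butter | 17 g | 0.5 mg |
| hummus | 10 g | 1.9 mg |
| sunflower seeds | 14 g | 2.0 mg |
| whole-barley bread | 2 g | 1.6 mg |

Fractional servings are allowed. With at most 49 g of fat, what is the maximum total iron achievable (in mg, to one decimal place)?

39.2 mg

Iron per g fat: whole-barley bread 0.8, hummus 0.19, sunflower seeds 0.1429, peanut butter 0.02941.
With no serving limits, spend the whole fat allowance on whole-barley bread: 49 g / 2 g × 1.6 mg = 39.2 mg.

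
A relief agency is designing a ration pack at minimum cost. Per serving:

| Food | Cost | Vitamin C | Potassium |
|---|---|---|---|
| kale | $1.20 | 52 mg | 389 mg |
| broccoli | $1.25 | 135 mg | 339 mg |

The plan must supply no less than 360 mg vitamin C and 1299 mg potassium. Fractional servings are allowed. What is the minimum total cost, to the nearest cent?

$4.43

A basic optimal solution has at most two foods positive. Try each food alone and each pair with both targets met exactly.
kale only: max(360/52, 1299/389) = 6.923 servings → $8.31.
broccoli only: max(360/135, 1299/339) = 3.832 servings → $4.79.
kale + broccoli with both tight: 1.529 servings and 2.078 servings → $4.43.
Cheapest feasible corner: $4.43.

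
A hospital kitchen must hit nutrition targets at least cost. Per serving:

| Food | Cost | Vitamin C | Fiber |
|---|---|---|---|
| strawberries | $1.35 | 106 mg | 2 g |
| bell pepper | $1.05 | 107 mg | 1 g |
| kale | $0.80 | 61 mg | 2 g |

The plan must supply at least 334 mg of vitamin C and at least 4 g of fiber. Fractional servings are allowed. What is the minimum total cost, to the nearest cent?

Compare the cost at each extreme point of the feasible region.
strawberries only: max(334/106, 4/2) = 3.151 servings → $4.25.
bell pepper only: max(334/107, 4/1) = 4 servings → $4.20.
kale only: max(334/61, 4/2) = 5.475 servings → $4.38.
strawberries + bell pepper with both tight: 0.8704 servings and 2.259 servings → $3.55.
strawberries + kale: the both-tight solution has a negative serving — not a feasible corner.
bell pepper + kale with both tight: 2.771 servings and 0.6144 servings → $3.40.
So the least-cost plan costs $3.40.

$3.40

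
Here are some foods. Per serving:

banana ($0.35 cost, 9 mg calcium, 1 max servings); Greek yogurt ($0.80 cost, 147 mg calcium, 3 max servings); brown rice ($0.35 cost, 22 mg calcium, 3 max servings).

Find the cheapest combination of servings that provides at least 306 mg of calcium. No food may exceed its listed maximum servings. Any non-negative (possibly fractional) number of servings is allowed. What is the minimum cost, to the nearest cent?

$1.67

Cost per mg of calcium: Greek yogurt $0.0054, brown rice $0.0159, banana $0.0389.
Take 2.082 servings of Greek yogurt: +306.0 mg calcium for $1.67 (total $1.67, still need 0.0 mg).
Filling from the cheapest source first is optimal under one linear minimum: $1.67.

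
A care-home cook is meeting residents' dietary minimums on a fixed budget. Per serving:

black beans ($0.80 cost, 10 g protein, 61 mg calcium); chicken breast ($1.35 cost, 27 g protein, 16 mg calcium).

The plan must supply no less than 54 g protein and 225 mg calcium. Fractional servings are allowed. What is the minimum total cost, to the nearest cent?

$3.75

This is a tiny linear program; its minimum lies at a vertex of the feasible set. List the vertices and price them.
black beans only: max(54/10, 225/61) = 5.4 servings → $4.32.
chicken breast only: max(54/27, 225/16) = 14.06 servings → $18.98.
black beans + chicken breast with both tight: 3.504 servings and 0.7021 servings → $3.75.
Cheapest feasible corner: $3.75.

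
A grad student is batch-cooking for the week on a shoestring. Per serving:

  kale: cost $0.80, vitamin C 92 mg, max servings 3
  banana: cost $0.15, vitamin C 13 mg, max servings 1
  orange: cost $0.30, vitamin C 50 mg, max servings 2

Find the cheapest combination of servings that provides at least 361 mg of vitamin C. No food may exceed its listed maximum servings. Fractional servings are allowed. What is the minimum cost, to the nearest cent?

Cost per mg of vitamin C: orange $0.0060, kale $0.0087, banana $0.0115.
Take 2 servings of orange: +100.0 mg vitamin C for $0.60 (total $0.60, still need 261.0 mg).
Take 2.837 servings of kale: +261.0 mg vitamin C for $2.27 (total $2.87, still need 0.0 mg).
Greedy by cheapest-per-mg is optimal for a single linear constraint, so the minimum cost is $2.87.

$2.87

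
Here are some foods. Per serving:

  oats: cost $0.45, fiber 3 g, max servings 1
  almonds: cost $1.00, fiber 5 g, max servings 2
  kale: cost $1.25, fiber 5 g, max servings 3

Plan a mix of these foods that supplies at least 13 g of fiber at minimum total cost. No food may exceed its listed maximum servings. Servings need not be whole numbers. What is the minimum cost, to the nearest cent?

$2.45

Cost per g of fiber: oats $0.1500, almonds $0.2000, kale $0.2500.
Take 1 serving of oats: +3.0 g fiber for $0.45 (total $0.45, still need 10.0 g).
Take 2 servings of almonds: +10.0 g fiber for $2.00 (total $2.45, still need 0.0 g).
Greedy by cheapest-per-g is optimal for a single linear constraint, so the minimum cost is $2.45.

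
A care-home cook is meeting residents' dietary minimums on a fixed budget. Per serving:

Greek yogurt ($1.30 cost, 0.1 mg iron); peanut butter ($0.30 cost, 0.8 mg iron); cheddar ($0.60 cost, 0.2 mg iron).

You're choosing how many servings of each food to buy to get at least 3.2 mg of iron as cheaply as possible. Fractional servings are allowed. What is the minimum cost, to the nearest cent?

$1.20

Cost per mg of iron: peanut butter $0.3750, cheddar $3.0000, Greek yogurt $13.0000.
With no serving limits, use only peanut butter: 3.2 mg / 0.8 mg = 4 servings × $0.30 = $1.20.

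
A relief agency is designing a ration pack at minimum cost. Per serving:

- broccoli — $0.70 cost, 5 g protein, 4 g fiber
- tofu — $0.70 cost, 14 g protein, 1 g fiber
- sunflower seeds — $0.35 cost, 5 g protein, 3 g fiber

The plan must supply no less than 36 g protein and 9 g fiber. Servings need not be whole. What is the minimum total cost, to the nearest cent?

$2.04

broccoli only: max(36/5, 9/4) = 7.2 servings → $5.04.
tofu only: max(36/14, 9/1) = 9 servings → $6.30.
sunflower seeds only: max(36/5, 9/3) = 7.2 servings → $2.52.
broccoli + tofu with both tight: 1.765 servings and 1.941 servings → $2.59.
broccoli + sunflower seeds: the both-tight solution has a negative serving — not a feasible corner.
tofu + sunflower seeds with both tight: 1.703 servings and 2.432 servings → $2.04.
So the least-cost plan costs $2.04.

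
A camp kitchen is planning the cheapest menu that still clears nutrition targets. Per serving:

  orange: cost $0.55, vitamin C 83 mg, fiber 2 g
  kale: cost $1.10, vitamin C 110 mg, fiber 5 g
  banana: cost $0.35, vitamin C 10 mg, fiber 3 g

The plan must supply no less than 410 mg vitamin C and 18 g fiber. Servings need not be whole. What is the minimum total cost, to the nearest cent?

Minimising a linear cost over {vitamin C ≥ 410, fiber ≥ 18, servings ≥ 0} — the optimum is at a vertex, using one or two foods.
orange only: max(410/83, 18/2) = 9 servings → $4.95.
kale only: max(410/110, 18/5) = 3.727 servings → $4.10.
banana only: max(410/10, 18/3) = 41 servings → $14.35.
orange + kale with both tight: 0.359 servings and 3.456 servings → $4.00.
orange + banana with both tight: 4.585 servings and 2.943 servings → $3.55.
kale + banana with both targets exact would need a negative amount; discard.
The minimum over all feasible corners is $3.55.

$3.55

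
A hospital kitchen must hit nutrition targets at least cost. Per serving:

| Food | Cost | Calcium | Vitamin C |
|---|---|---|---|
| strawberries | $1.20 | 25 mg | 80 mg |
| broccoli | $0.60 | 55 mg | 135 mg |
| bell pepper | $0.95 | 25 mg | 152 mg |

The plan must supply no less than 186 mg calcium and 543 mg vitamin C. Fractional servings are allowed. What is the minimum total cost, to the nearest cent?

For a min-cost LP with two ≥-constraints, a basic feasible solution has at most two positive variables.
strawberries only: max(186/25, 543/80) = 7.44 servings → $8.93.
broccoli only: max(186/55, 543/135) = 4.022 servings → $2.41.
bell pepper only: max(186/25, 543/152) = 7.44 servings → $7.07.
strawberries + broccoli with both tight: 4.639 servings and 1.273 servings → $6.33.
strawberries + bell pepper: intersection lies outside the first quadrant.
broccoli + bell pepper with both tight: 2.948 servings and 0.9539 servings → $2.68.
The minimum over all feasible corners is $2.41.

$2.41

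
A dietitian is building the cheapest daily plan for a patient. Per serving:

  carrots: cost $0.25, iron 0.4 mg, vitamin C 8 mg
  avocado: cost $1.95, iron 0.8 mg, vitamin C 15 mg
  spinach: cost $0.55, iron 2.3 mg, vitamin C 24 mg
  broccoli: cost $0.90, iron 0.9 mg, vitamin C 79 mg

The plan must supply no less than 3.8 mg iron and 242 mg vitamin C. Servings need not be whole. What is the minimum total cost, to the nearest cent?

A basic optimal solution has at most two foods positive. Try each food alone and each pair with both targets met exactly.
carrots only: max(3.8/0.4, 242/8) = 30.25 servings → $7.56.
avocado only: max(3.8/0.8, 242/15) = 16.13 servings → $31.46.
spinach only: max(3.8/2.3, 242/24) = 10.08 servings → $5.55.
broccoli only: max(3.8/0.9, 242/79) = 4.222 servings → $3.80.
carrots + avocado with both targets exact would need a negative amount; discard.
carrots + spinach: intersection lies outside the first quadrant.
carrots + broccoli with both tight: 3.377 servings and 2.721 servings → $3.29.
avocado + spinach: intersection lies outside the first quadrant.
avocado + broccoli with both tight: 1.658 servings and 2.748 servings → $5.71.
spinach + broccoli with both tight: 0.5147 servings and 2.907 servings → $2.90.
So the least-cost plan costs $2.90.

$2.90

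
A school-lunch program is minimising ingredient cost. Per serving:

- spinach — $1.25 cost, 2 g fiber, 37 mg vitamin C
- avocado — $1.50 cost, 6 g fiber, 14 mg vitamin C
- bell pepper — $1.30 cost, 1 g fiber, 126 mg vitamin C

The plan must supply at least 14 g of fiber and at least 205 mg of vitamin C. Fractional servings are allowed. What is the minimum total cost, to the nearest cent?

The cheapest plan sits at a corner of the feasible region — with two constraints it uses at most two foods.
spinach only: max(14/2, 205/37) = 7 servings → $8.75.
avocado only: max(14/6, 205/14) = 14.64 servings → $21.96.
bell pepper only: max(14/1, 205/126) = 14 servings → $18.20.
spinach + avocado with both tight: 5.33 servings and 0.5567 servings → $7.50.
spinach + bell pepper with both targets exact would need a negative amount; discard.
avocado + bell pepper with both tight: 2.101 servings and 1.394 servings → $4.96.
Cheapest feasible corner: $4.96.

$4.96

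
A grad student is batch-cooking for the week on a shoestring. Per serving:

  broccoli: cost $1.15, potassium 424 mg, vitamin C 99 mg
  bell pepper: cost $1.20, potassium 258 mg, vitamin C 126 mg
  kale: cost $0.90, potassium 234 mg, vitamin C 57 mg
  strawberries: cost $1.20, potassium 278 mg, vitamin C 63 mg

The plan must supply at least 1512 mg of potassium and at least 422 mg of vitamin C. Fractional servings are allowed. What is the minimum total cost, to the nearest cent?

$4.63

This is a tiny linear program; its minimum lies at a vertex of the feasible set. List the vertices and price them.
broccoli only: max(1512/424, 422/99) = 4.263 servings → $4.90.
bell pepper only: max(1512/258, 422/126) = 5.86 servings → $7.03.
kale only: max(1512/234, 422/57) = 7.404 servings → $6.66.
strawberries only: max(1512/278, 422/63) = 6.698 servings → $8.04.
broccoli + bell pepper with both tight: 2.928 servings and 1.049 servings → $4.63.
broccoli + kale: the both-tight solution has a negative serving — not a feasible corner.
broccoli + strawberries with both targets exact would need a negative amount; discard.
bell pepper + kale with both tight: 0.8502 servings and 5.524 servings → $5.99.
bell pepper + strawberries with both tight: 1.175 servings and 4.348 servings → $6.63.
kale + strawberries with both targets exact would need a negative amount; discard.
So the least-cost plan costs $4.63.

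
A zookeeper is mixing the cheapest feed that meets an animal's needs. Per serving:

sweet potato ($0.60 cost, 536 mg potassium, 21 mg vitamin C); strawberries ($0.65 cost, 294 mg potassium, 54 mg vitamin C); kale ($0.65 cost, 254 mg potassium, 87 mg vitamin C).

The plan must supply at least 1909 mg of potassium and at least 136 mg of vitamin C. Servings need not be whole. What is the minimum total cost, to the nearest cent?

$2.43

sweet potato only: max(1909/536, 136/21) = 6.476 servings → $3.89.
strawberries only: max(1909/294, 136/54) = 6.493 servings → $4.22.
kale only: max(1909/254, 136/87) = 7.516 servings → $4.89.
sweet potato + strawberries with both tight: 2.771 servings and 1.441 servings → $2.60.
sweet potato + kale with both tight: 3.185 servings and 0.7944 servings → $2.43.
strawberries + kale: the both-tight solution has a negative serving — not a feasible corner.
So the least-cost plan costs $2.43.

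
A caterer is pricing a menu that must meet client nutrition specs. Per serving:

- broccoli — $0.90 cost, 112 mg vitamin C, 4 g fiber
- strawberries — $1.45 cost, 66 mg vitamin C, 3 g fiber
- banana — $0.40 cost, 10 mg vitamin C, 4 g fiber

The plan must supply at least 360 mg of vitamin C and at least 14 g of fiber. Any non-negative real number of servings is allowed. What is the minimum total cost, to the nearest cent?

The cheapest plan sits at a corner of the feasible region — with two constraints it uses at most two foods.
broccoli only: max(360/112, 14/4) = 3.5 servings → $3.15.
strawberries only: max(360/66, 14/3) = 5.455 servings → $7.91.
banana only: max(360/10, 14/4) = 36 servings → $14.40.
broccoli + strawberries with both tight: 2.167 servings and 1.778 servings → $4.53.
broccoli + banana with both tight: 3.186 servings and 0.3137 servings → $2.99.
strawberries + banana with both targets exact would need a negative amount; discard.
So the least-cost plan costs $2.99.

$2.99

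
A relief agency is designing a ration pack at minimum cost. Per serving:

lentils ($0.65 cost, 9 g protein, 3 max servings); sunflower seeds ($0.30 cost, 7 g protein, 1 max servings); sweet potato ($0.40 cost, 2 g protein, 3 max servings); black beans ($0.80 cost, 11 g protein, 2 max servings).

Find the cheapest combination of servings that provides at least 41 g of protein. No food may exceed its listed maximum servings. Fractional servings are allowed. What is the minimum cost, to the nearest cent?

$2.76

Cost per g of protein: sunflower seeds $0.0429, lentils $0.0722, black beans $0.0727, sweet potato $0.2000.
Take 1 serving of sunflower seeds: +7.0 g protein for $0.30 (total $0.30, still need 34.0 g).
Take 3 servings of lentils: +27.0 g protein for $1.95 (total $2.25, still need 7.0 g).
Take 0.6364 servings of black beans: +7.0 g protein for $0.51 (total $2.76, still need 0.0 g).
Filling from the cheapest source first is optimal under one linear minimum: $2.76.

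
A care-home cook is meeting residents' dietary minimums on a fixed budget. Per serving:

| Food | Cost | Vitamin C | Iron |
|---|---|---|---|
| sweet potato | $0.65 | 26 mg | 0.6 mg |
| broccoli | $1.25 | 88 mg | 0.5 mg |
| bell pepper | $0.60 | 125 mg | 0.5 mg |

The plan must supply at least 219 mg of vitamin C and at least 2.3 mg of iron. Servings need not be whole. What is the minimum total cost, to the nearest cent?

$2.56

The cheapest plan sits at a corner of the feasible region — with two constraints it uses at most two foods.
sweet potato only: max(219/26, 2.3/0.6) = 8.423 servings → $5.47.
broccoli only: max(219/88, 2.3/0.5) = 4.6 servings → $5.75.
bell pepper only: max(219/125, 2.3/0.5) = 4.6 servings → $2.76.
sweet potato + broccoli with both tight: 2.334 servings and 1.799 servings → $3.77.
sweet potato + bell pepper with both tight: 2.871 servings and 1.155 servings → $2.56.
broccoli + bell pepper: the both-tight solution has a negative serving — not a feasible corner.
Cheapest feasible corner: $2.56.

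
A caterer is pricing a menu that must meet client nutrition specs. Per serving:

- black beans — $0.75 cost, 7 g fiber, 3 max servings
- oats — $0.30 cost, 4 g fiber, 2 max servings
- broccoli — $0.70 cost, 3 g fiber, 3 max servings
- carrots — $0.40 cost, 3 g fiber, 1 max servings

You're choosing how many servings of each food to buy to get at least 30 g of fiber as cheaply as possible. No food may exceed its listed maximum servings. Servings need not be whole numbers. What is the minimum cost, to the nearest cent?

Cost per g of fiber: oats $0.0750, black beans $0.1071, carrots $0.1333, broccoli $0.2333.
Take 2 servings of oats: +8.0 g fiber for $0.60 (total $0.60, still need 22.0 g).
Take 3 servings of black beans: +21.0 g fiber for $2.25 (total $2.85, still need 1.0 g).
Take 0.3333 servings of carrots: +1.0 g fiber for $0.13 (total $2.98, still need 0.0 g).
Greedy by cheapest-per-g is optimal for a single linear constraint, so the minimum cost is $2.98.

$2.98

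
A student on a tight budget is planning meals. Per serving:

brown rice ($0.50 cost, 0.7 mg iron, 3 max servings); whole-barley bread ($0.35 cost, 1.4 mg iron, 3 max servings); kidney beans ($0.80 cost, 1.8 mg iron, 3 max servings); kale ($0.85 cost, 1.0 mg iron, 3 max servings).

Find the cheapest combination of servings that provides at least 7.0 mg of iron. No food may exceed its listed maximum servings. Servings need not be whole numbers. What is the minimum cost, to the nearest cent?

Cost per mg of iron: whole-barley bread $0.2500, kidney beans $0.4444, brown rice $0.7143, kale $0.8500.
Take 3 servings of whole-barley bread: +4.2 mg iron for $1.05 (total $1.05, still need 2.8 mg).
Take 1.556 servings of kidney beans: +2.8 mg iron for $1.24 (total $2.29, still need 0.0 mg).
Filling from the cheapest source first is optimal under one linear minimum: $2.29.

$2.29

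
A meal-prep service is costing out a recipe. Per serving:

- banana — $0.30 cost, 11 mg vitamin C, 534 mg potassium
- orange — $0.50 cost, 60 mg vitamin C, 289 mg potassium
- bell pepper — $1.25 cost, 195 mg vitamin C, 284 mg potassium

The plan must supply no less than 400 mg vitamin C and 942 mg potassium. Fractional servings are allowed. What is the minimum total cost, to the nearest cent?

$2.72

An LP optimum is at a vertex; with two nutrient constraints at most two foods are used. Check each candidate.
banana only: max(400/11, 942/534) = 36.36 servings → $10.91.
orange only: max(400/60, 942/289) = 6.667 servings → $3.33.
bell pepper only: max(400/195, 942/284) = 3.317 servings → $4.15.
banana + orange with both targets exact would need a negative amount; discard.
banana + bell pepper with both tight: 0.6939 servings and 2.012 servings → $2.72.
orange + bell pepper with both tight: 1.783 servings and 1.503 servings → $2.77.
So the least-cost plan costs $2.72.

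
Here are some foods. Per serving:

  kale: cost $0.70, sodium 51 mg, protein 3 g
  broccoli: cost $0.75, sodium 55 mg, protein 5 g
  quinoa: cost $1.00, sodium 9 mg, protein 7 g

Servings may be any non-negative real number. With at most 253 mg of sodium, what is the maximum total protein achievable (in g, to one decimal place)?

Protein per mg sodium: quinoa 0.7778, broccoli 0.09091, kale 0.05882.
With no serving limits, spend the whole sodium allowance on quinoa: 253 mg / 9 mg × 7 g = 196.8 g.

196.8 g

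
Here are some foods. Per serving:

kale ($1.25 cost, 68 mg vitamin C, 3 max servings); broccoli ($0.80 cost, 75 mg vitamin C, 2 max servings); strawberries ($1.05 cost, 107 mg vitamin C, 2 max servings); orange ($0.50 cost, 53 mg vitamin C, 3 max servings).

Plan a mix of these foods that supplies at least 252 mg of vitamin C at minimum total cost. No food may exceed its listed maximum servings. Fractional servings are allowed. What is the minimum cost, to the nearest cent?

$2.41

Cost per mg of vitamin C: orange $0.0094, strawberries $0.0098, broccoli $0.0107, kale $0.0184.
Take 3 servings of orange: +159.0 mg vitamin C for $1.50 (total $1.50, still need 93.0 mg).
Take 0.8692 servings of strawberries: +93.0 mg vitamin C for $0.91 (total $2.41, still need 0.0 mg).
Greedy by cheapest-per-mg is optimal for a single linear constraint, so the minimum cost is $2.41.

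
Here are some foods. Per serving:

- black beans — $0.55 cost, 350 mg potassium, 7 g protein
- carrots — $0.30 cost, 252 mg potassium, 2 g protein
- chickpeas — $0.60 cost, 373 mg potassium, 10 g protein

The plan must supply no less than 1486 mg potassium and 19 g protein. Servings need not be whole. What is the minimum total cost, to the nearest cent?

For a min-cost LP with two ≥-constraints, a basic feasible solution has at most two positive variables.
black beans only: max(1486/350, 19/7) = 4.246 servings → $2.34.
carrots only: max(1486/252, 19/2) = 9.5 servings → $2.85.
chickpeas only: max(1486/373, 19/10) = 3.984 servings → $2.39.
black beans + carrots with both tight: 1.707 servings and 3.526 servings → $2.00.
black beans + chickpeas: intersection lies outside the first quadrant.
carrots + chickpeas with both tight: 4.382 servings and 1.024 servings → $1.93.
The minimum over all feasible corners is $1.93.

$1.93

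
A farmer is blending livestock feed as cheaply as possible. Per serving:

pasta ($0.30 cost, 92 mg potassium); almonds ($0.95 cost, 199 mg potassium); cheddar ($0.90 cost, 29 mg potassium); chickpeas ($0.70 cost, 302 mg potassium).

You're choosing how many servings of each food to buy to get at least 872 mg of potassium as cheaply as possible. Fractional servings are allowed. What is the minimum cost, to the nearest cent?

$2.02

Cost per mg of potassium: chickpeas $0.0023, pasta $0.0033, almonds $0.0048, cheddar $0.0310.
With no serving limits, use only chickpeas: 872 mg / 302 mg = 2.887 servings × $0.70 = $2.02.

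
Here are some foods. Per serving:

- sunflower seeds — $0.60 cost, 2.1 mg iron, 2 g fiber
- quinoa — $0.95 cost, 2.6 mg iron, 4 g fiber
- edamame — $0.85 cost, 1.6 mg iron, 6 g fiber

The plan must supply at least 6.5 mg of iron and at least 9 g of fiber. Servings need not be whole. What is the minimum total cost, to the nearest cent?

$2.10

An LP optimum is at a vertex; with two nutrient constraints at most two foods are used. Check each candidate.
sunflower seeds only: max(6.5/2.1, 9/2) = 4.5 servings → $2.70.
quinoa only: max(6.5/2.6, 9/4) = 2.5 servings → $2.38.
edamame only: max(6.5/1.6, 9/6) = 4.062 servings → $3.45.
sunflower seeds + quinoa with both tight: 0.8125 servings and 1.844 servings → $2.24.
sunflower seeds + edamame with both tight: 2.617 servings and 0.6277 servings → $2.10.
quinoa + edamame: intersection lies outside the first quadrant.
So the least-cost plan costs $2.10.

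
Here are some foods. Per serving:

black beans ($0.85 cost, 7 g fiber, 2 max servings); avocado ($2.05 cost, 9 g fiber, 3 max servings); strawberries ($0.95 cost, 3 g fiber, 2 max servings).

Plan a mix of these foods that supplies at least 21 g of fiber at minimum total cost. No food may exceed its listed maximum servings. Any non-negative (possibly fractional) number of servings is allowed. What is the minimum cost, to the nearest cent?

Cost per g of fiber: black beans $0.1214, avocado $0.2278, strawberries $0.3167.
Take 2 servings of black beans: +14.0 g fiber for $1.70 (total $1.70, still need 7.0 g).
Take 0.7778 servings of avocado: +7.0 g fiber for $1.59 (total $3.29, still need 0.0 g).
Greedy by cheapest-per-g is optimal for a single linear constraint, so the minimum cost is $3.29.

$3.29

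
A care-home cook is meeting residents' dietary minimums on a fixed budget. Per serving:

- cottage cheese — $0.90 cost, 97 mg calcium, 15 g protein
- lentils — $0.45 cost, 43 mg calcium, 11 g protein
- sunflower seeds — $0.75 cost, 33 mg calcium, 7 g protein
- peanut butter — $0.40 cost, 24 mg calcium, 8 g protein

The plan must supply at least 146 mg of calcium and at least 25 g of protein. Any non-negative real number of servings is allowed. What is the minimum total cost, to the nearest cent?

$1.38

Compare the cost at each extreme point of the feasible region.
cottage cheese only: max(146/97, 25/15) = 1.667 servings → $1.50.
lentils only: max(146/43, 25/11) = 3.395 servings → $1.53.
sunflower seeds only: max(146/33, 25/7) = 4.424 servings → $3.32.
peanut butter only: max(146/24, 25/8) = 6.083 servings → $2.43.
cottage cheese + lentils with both tight: 1.258 servings and 0.5569 servings → $1.38.
cottage cheese + sunflower seeds with both tight: 1.071 servings and 1.277 servings → $1.92.
cottage cheese + peanut butter with both tight: 1.365 servings and 0.5649 servings → $1.45.
lentils + sunflower seeds with both targets exact would need a negative amount; discard.
lentils + peanut butter: intersection lies outside the first quadrant.
sunflower seeds + peanut butter with both targets exact would need a negative amount; discard.
Cheapest feasible corner: $1.38.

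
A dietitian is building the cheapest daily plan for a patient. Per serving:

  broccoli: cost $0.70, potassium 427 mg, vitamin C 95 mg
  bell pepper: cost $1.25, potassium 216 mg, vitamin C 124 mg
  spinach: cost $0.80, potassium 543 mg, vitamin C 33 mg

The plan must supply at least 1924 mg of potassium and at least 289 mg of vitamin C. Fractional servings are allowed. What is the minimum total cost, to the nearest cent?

$3.01

Compare the cost at each extreme point of the feasible region.
broccoli only: max(1924/427, 289/95) = 4.506 servings → $3.15.
bell pepper only: max(1924/216, 289/124) = 8.907 servings → $11.13.
spinach only: max(1924/543, 289/33) = 8.758 servings → $7.01.
broccoli + bell pepper with both targets exact would need a negative amount; discard.
broccoli + spinach with both tight: 2.492 servings and 1.584 servings → $3.01.
bell pepper + spinach with both tight: 1.552 servings and 2.926 servings → $4.28.
Cheapest feasible corner: $3.01.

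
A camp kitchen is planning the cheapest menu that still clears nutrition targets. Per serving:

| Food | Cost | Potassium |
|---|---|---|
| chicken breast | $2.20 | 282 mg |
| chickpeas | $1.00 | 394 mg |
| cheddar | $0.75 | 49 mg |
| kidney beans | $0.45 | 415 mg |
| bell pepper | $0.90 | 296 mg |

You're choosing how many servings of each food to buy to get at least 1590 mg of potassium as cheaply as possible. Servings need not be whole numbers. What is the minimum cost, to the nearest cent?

$1.72

Cost per mg of potassium: kidney beans $0.0011, chickpeas $0.0025, bell pepper $0.0030, chicken breast $0.0078, cheddar $0.0153.
With no serving limits, use only kidney beans: 1590 mg / 415 mg = 3.831 servings × $0.45 = $1.72.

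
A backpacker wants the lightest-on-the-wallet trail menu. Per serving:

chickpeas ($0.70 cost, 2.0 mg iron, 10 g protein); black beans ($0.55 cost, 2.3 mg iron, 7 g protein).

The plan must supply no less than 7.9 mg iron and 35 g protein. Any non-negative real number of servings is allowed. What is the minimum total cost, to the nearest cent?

A basic optimal solution has at most two foods positive. Try each food alone and each pair with both targets met exactly.
chickpeas only: max(7.9/2.0, 35/10) = 3.95 servings → $2.77.
black beans only: max(7.9/2.3, 35/7) = 5 servings → $2.75.
chickpeas + black beans with both tight: 2.8 servings and 1 serving → $2.51.
The minimum over all feasible corners is $2.51.

$2.51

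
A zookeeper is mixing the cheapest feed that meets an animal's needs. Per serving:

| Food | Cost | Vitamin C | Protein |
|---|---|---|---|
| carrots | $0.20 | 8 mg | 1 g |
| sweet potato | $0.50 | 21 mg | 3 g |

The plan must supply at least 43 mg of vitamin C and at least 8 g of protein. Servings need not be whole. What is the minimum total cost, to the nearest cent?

$1.33

Compare the cost at each extreme point of the feasible region.
carrots only: max(43/8, 8/1) = 8 servings → $1.60.
sweet potato only: max(43/21, 8/3) = 2.667 servings → $1.33.
carrots + sweet potato with both targets exact would need a negative amount; discard.
The minimum over all feasible corners is $1.33.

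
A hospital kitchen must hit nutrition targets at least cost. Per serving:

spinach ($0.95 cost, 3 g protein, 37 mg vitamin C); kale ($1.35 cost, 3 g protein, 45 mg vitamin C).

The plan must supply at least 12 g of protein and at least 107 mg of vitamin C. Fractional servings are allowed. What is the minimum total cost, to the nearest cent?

$3.80

Minimising a linear cost over {protein ≥ 12, vitamin C ≥ 107, servings ≥ 0} — the optimum is at a vertex, using one or two foods.
spinach only: max(12/3, 107/37) = 4 servings → $3.80.
kale only: max(12/3, 107/45) = 4 servings → $5.40.
spinach + kale: the both-tight solution has a negative serving — not a feasible corner.
So the least-cost plan costs $3.80.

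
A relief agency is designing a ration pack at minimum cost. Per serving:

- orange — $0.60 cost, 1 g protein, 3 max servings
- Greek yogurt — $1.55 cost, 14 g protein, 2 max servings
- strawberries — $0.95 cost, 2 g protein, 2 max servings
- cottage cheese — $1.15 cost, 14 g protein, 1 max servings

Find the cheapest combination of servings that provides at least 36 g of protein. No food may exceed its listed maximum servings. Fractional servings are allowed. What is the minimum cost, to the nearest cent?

Cost per g of protein: cottage cheese $0.0821, Greek yogurt $0.1107, strawberries $0.4750, orange $0.6000.
Take 1 serving of cottage cheese: +14.0 g protein for $1.15 (total $1.15, still need 22.0 g).
Take 1.571 servings of Greek yogurt: +22.0 g protein for $2.44 (total $3.59, still need 0.0 g).
Filling from the cheapest source first is optimal under one linear minimum: $3.59.

$3.59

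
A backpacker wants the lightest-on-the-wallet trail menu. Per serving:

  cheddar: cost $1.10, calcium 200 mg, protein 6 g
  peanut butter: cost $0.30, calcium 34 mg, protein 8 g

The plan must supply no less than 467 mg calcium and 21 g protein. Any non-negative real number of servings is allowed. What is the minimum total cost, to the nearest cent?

A basic optimal solution has at most two foods positive. Try each food alone and each pair with both targets met exactly.
cheddar only: max(467/200, 21/6) = 3.5 servings → $3.85.
peanut butter only: max(467/34, 21/8) = 13.74 servings → $4.12.
cheddar + peanut butter with both tight: 2.165 servings and 1.001 servings → $2.68.
Cheapest feasible corner: $2.68.

$2.68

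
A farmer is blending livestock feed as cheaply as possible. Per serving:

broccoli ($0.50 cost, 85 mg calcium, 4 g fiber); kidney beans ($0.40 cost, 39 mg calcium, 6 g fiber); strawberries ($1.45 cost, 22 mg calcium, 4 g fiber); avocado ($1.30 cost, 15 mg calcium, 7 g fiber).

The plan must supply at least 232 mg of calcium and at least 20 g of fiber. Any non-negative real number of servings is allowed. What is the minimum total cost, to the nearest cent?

Compare the cost at each extreme point of the feasible region.
broccoli only: max(232/85, 20/4) = 5 servings → $2.50.
kidney beans only: max(232/39, 20/6) = 5.949 servings → $2.38.
strawberries only: max(232/22, 20/4) = 10.55 servings → $15.29.
avocado only: max(232/15, 20/7) = 15.47 servings → $20.11.
broccoli + kidney beans with both tight: 1.729 servings and 2.181 servings → $1.74.
broccoli + strawberries with both tight: 1.937 servings and 3.063 servings → $5.41.
broccoli + avocado with both tight: 2.475 servings and 1.443 servings → $3.11.
kidney beans + strawberries with both targets exact would need a negative amount; discard.
kidney beans + avocado with both targets exact would need a negative amount; discard.
strawberries + avocado: the both-tight solution has a negative serving — not a feasible corner.
Cheapest feasible corner: $1.74.

$1.74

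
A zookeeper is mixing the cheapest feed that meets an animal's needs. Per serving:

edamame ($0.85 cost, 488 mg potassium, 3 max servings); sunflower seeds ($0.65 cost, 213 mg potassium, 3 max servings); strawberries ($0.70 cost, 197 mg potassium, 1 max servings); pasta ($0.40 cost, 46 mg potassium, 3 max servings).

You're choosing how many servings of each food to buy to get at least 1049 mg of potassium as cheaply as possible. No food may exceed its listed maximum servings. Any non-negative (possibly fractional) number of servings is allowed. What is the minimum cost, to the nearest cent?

$1.83

Cost per mg of potassium: edamame $0.0017, sunflower seeds $0.0031, strawberries $0.0036, pasta $0.0087.
Take 2.15 servings of edamame: +1049.0 mg potassium for $1.83 (total $1.83, still need 0.0 mg).
Filling from the cheapest source first is optimal under one linear minimum: $1.83.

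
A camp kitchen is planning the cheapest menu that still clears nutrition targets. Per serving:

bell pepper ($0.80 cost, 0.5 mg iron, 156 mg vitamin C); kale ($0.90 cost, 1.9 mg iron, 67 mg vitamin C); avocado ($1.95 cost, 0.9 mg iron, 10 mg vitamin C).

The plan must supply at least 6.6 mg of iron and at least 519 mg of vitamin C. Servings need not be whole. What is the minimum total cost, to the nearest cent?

$4.29

With two linear requirements the optimum uses one or two foods; enumerate the corners.
bell pepper only: max(6.6/0.5, 519/156) = 13.2 servings → $10.56.
kale only: max(6.6/1.9, 519/67) = 7.746 servings → $6.97.
avocado only: max(6.6/0.9, 519/10) = 51.9 servings → $101.20.
bell pepper + kale with both tight: 2.069 servings and 2.929 servings → $4.29.
bell pepper + avocado with both tight: 2.962 servings and 5.688 servings → $13.46.
kale + avocado: the both-tight solution has a negative serving — not a feasible corner.
The minimum over all feasible corners is $4.29.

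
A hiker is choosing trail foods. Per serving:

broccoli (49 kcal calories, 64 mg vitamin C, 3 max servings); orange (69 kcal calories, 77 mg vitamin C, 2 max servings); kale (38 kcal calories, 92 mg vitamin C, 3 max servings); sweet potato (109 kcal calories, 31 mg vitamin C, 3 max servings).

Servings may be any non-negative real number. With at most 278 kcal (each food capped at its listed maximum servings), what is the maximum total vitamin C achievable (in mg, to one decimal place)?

Vitamin C per kcal: kale 2.421, broccoli 1.306, orange 1.116, sweet potato 0.2844.
Take 3 servings of kale: uses 114 kcal, +276.0 mg vitamin C (running total 276.0 mg).
Take 3 servings of broccoli: uses 147 kcal, +192.0 mg vitamin C (running total 468.0 mg).
Take 0.2464 servings of orange: uses 17 kcal, +19.0 mg vitamin C (running total 487.0 mg).
Greedy by best ratio exhausts the calories allowance optimally: 487.0 mg.

487.0 mg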